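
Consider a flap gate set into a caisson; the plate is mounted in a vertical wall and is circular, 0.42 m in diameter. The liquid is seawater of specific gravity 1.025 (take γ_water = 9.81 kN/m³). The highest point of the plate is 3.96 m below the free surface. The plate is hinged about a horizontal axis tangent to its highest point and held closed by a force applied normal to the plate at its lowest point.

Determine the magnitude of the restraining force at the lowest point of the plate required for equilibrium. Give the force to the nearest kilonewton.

P ≈ 3 kN

γ = 1.025 × 9.81 = 10.05525 kN/m³.
The centroid is at the centre, 0.21 m below the top of the plate, so the centroid depth is h_c = 3.96 + 0.21 = 4.17 m.
A = π(0.21)² = 0.138544 m².
Resultant F = γ·h_c·A = 10.05525 × 4.17 × 0.138544 = 5.8092 kN.
I_c = πr⁴/4 = π × 0.21⁴/4 = 0.00152745 m⁴.
Centre of pressure: y_p = y_c + I_c/(y_c·A) = 4.17 + 0.00152745/(4.17 × 0.138544) = 4.17 + 0.00264389 = 4.17264 m along the plane.
The resultant acts 0.21 + 0.00264389 = 0.212644 m (along the plate) below the hinge at the top edge, so the moment about the hinge is M = F × 0.212644 = 5.8092 × 0.212644 = 1.23529 kN·m.
A normal force at the bottom, 0.42 m from the hinge, must supply this moment: P = 1.23529/0.42 = 2.94117 kN.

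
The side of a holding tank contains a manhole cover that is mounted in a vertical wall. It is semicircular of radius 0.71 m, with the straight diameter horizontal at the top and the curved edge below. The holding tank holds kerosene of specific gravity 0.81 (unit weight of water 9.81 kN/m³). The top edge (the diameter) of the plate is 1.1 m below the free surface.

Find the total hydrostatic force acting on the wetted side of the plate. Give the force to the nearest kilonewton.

γ = 0.81 × 9.81 = 7.9461 kN/m³.
The centroid of a semicircle lies 4r/(3π) = 0.301333 m from the diameter, here below the top edge, so the centroid depth is h_c = 1.1 + 0.301333 = 1.40133 m.
A = πr²/2 = π × 0.71²/2 = 0.791838 m².
Resultant F = γ·h_c·A = 7.9461 × 1.40133 × 0.791838 = 8.8172 kN.

F ≈ 9 kN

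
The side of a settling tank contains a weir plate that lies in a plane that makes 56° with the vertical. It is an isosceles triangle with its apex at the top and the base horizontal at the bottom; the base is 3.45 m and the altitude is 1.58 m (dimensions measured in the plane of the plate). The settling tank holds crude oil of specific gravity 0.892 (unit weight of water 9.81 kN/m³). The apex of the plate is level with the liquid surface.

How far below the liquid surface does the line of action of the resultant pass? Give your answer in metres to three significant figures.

γ = 0.892 × 9.81 = 8.75052 kN/m³.
The plate makes 56° with the vertical, i.e. θ = 90° − 56° = 34° to the horizontal. Measuring y along the incline from the free-surface line, vertical depth h = y·sinθ with sinθ = 0.559193.
With the apex up, the centroid sits 2h/3 = 2 × 1.58/3 = 1.05333 m below the apex, so y_c = 1.05333 m and h_c = 1.05333 × 0.559193 = 0.589015 m.
A = ½ × 3.45 × 1.58 = 2.7255 m².
Resultant F = γ·h_c·A = 8.75052 × 0.589015 × 2.7255 = 14.0477 kN.
I_c = b·h³/36 = 3.45 × 1.58³/36 = 0.377997 m⁴.
Centre of pressure: y_p = y_c + I_c/(y_c·A) = 1.05333 + 0.377997/(1.05333 × 2.7255) = 1.05333 + 0.131667 = 1.185 m along the plane.
Vertically, h_p = y_p·sinθ = 1.185 × 0.559193 = 0.662644 m.

h_p = 0.663 m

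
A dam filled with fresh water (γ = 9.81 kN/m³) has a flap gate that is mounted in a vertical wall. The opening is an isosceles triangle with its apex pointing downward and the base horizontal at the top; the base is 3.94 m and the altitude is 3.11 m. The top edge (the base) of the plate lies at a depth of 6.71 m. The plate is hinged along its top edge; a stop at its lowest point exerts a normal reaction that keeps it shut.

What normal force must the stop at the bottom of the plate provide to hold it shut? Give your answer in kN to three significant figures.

γ = 9.81 kN/m³.
With the apex down, the centroid sits h/3 = 3.11/3 = 1.03667 m below the base (the top edge), so the centroid depth is h_c = 6.71 + 1.03667 = 7.74667 m.
A = ½ × 3.94 × 3.11 = 6.1267 m².
Resultant F = γ·h_c·A = 9.81 × 7.74667 × 6.1267 = 465.598 kN.
I_c = b·h³/36 = 3.94 × 3.11³/36 = 3.29211 m⁴.
Centre of pressure: y_p = y_c + I_c/(y_c·A) = 7.74667 + 3.29211/(7.74667 × 6.1267) = 7.74667 + 0.0693638 = 7.81603 m along the plane.
The resultant acts 1.03667 + 0.0693638 = 1.10603 m (along the plate) below the hinge at the top edge, so the moment about the hinge is M = F × 1.10603 = 465.598 × 1.10603 = 514.965 kN·m.
A normal force at the bottom, 3.11 m from the hinge, must supply this moment: P = 514.965/3.11 = 165.584 kN.

P ≈ 166 kN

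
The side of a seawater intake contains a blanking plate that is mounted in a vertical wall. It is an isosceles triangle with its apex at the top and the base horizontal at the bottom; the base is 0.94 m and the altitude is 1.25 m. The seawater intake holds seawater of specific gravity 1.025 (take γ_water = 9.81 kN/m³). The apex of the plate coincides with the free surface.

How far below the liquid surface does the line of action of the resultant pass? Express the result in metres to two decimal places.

h_p = 0.94 m

γ = 1.025 × 9.81 = 10.05525 kN/m³.
With the apex up, the centroid sits 2h/3 = 2 × 1.25/3 = 0.833333 m below the apex, so the centroid depth is h_c = 0.833333 m.
A = ½ × 0.94 × 1.25 = 0.5875 m².
Resultant F = γ·h_c·A = 10.05525 × 0.833333 × 0.5875 = 4.92288 kN.
I_c = b·h³/36 = 0.94 × 1.25³/36 = 0.0509983 m⁴.
Centre of pressure: y_p = y_c + I_c/(y_c·A) = 0.833333 + 0.0509983/(0.833333 × 0.5875) = 0.833333 + 0.104167 = 0.9375 m along the plane.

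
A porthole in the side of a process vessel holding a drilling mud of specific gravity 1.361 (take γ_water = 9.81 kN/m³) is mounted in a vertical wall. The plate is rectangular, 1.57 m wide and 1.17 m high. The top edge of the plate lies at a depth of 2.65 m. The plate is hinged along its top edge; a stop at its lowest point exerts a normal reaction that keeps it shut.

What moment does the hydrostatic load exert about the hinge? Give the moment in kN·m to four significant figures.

M ≈ 49.21 kN·m

γ = 1.361 × 9.81 = 13.35141 kN/m³.
The centroid lies 1.17/2 = 0.585 m below the top edge, so the centroid depth is h_c = 2.65 + 0.585 = 3.235 m.
A = 1.57 × 1.17 = 1.8369 m².
Resultant F = γ·h_c·A = 13.35141 × 3.235 × 1.8369 = 79.339 kN.
I_c = b·h³/12 = 1.57 × 1.17³/12 = 0.209544 m⁴.
Centre of pressure: y_p = y_c + I_c/(y_c·A) = 3.235 + 0.209544/(3.235 × 1.8369) = 3.235 + 0.0352627 = 3.27026 m along the plane.
The resultant acts 0.585 + 0.0352627 = 0.620263 m (along the plate) below the hinge at the top edge, so the moment about the hinge is M = F × 0.620263 = 79.339 × 0.620263 = 49.211 kN·m.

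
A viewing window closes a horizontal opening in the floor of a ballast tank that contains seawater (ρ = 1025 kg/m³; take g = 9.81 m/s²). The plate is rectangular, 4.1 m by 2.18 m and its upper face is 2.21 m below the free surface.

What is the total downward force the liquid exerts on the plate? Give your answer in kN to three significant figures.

γ = ρg = 1025 × 9.81 / 1000 = 10.05525 kN/m³.
The plate is horizontal, so pressure is uniform at p = γ·h = 10.05525 × 2.21 = 22.2221 kN/m².
A = 4.1 × 2.18 = 8.938 m².
F = p·A = 22.2221 × 8.938 = 198.621 kN.

F ≈ 199 kN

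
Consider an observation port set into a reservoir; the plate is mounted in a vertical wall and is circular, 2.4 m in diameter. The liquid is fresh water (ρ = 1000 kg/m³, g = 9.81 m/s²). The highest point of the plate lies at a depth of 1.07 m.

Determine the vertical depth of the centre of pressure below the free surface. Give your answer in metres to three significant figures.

γ = ρg = 1000 × 9.81 = 9810 N/m³ = 9.81 kN/m³.
The centroid is at the centre, 1.2 m below the top of the plate, so the centroid depth is h_c = 1.07 + 1.2 = 2.27 m.
A = π(1.2)² = 4.52389 m².
Resultant F = γ·h_c·A = 9.81 × 2.27 × 4.52389 = 100.741 kN.
I_c = πr⁴/4 = π × 1.2⁴/4 = 1.6286 m⁴.
Centre of pressure: y_p = y_c + I_c/(y_c·A) = 2.27 + 1.6286/(2.27 × 4.52389) = 2.27 + 0.15859 = 2.42859 m along the plane.

h_p = 2.43 m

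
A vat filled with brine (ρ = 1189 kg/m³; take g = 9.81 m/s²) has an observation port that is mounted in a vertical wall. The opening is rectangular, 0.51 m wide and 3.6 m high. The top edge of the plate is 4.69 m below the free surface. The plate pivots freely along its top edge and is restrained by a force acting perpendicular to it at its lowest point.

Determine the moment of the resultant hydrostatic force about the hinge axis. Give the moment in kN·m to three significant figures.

γ = ρg = 1189 × 9.81 / 1000 = 11.66409 kN/m³.
The centroid lies 3.6/2 = 1.8 m below the top edge, so the centroid depth is h_c = 4.69 + 1.8 = 6.49 m.
A = 0.51 × 3.6 = 1.836 m².
Resultant F = γ·h_c·A = 11.66409 × 6.49 × 1.836 = 138.985 kN.
I_c = b·h³/12 = 0.51 × 3.6³/12 = 1.98288 m⁴.
Centre of pressure: y_p = y_c + I_c/(y_c·A) = 6.49 + 1.98288/(6.49 × 1.836) = 6.49 + 0.16641 = 6.65641 m along the plane.
The resultant acts 1.8 + 0.16641 = 1.96641 m (along the plate) below the hinge at the top edge, so the moment about the hinge is M = F × 1.96641 = 138.985 × 1.96641 = 273.301 kN·m.

M ≈ 273 kN·m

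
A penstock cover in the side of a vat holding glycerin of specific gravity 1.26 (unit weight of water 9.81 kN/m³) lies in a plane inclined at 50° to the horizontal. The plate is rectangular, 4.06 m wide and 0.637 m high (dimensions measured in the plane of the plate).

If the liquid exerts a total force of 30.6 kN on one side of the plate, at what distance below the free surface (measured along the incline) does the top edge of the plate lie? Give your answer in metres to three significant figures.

γ = 1.26 × 9.81 = 12.3606 kN/m³.
A = 4.06 × 0.637 = 2.58622 m².
From F = γ·h_c·A, the centroid depth is h_c = 30.6/(12.3606 × 2.58622) = 0.95723 m.
Let θ = 50° be the plate's angle to the horizontal; measure y along the incline from where the plane meets the free surface. Vertical depth h = y·sinθ with sinθ = 0.766044.
Along the incline, y_c = h_c/sinθ = 0.95723/0.766044 = 1.24958 m.
The centroid lies 0.637/2 = 0.3185 m below the top edge, so the top edge sits at y_top = 1.24958 − 0.3185 = 0.93108 m along the incline.

y_top ≈ 0.931 m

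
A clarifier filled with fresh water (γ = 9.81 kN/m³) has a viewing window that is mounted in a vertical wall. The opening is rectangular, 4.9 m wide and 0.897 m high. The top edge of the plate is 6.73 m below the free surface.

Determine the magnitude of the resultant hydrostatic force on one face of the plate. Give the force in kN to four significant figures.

F ≈ 309.5 kN

γ = 9.81 kN/m³.
The centroid lies 0.897/2 = 0.4485 m below the top edge, so the centroid depth is h_c = 6.73 + 0.4485 = 7.1785 m.
A = 4.9 × 0.897 = 4.3953 m².
Resultant F = γ·h_c·A = 9.81 × 7.1785 × 4.3953 = 309.522 kN.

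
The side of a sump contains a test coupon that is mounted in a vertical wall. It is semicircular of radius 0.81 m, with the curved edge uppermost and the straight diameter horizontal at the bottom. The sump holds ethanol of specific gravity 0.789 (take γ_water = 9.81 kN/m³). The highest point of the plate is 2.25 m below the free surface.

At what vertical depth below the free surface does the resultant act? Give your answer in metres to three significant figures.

h_p = 2.73 m

γ = 0.789 × 9.81 = 7.74009 kN/m³.
The centroid lies 4r/(3π) = 0.343775 m above the diameter, so r − 4r/(3π) = 0.81 − 0.343775 = 0.466225 m below the topmost point, so the centroid depth is h_c = 2.25 + 0.466225 = 2.71623 m.
A = πr²/2 = π × 0.81²/2 = 1.0306 m².
Resultant F = γ·h_c·A = 7.74009 × 2.71623 × 1.0306 = 21.6672 kN.
I_c = (π/8 − 8/(9π))·r⁴ = 0.109757 × 0.81⁴ = 0.0472468 m⁴.
Centre of pressure: y_p = y_c + I_c/(y_c·A) = 2.71623 + 0.0472468/(2.71623 × 1.0306) = 2.71623 + 0.0168778 = 2.73311 m along the plane.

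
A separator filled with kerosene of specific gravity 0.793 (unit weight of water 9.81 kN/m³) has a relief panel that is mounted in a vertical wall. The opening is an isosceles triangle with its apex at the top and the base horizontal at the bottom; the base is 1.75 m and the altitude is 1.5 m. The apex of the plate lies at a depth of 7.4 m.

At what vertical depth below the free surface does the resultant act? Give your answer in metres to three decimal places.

γ = 0.793 × 9.81 = 7.77933 kN/m³.
With the apex up, the centroid sits 2h/3 = 2 × 1.5/3 = 1 m below the apex, so the centroid depth is h_c = 7.4 + 1 = 8.4 m.
A = ½ × 1.75 × 1.5 = 1.3125 m².
Resultant F = γ·h_c·A = 7.77933 × 8.4 × 1.3125 = 85.7671 kN.
I_c = b·h³/36 = 1.75 × 1.5³/36 = 0.164062 m⁴.
Centre of pressure: y_p = y_c + I_c/(y_c·A) = 8.4 + 0.164062/(8.4 × 1.3125) = 8.4 + 0.0148809 = 8.41488 m along the plane.

h_p = 8.415 m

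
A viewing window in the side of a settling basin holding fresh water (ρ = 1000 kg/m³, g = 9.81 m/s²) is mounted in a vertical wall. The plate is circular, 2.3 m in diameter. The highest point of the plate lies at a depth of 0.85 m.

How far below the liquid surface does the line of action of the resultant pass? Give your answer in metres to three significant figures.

γ = ρg = 1000 × 9.81 = 9810 N/m³ = 9.81 kN/m³.
The centroid is at the centre, 1.15 m below the top of the plate, so the centroid depth is h_c = 0.85 + 1.15 = 2 m.
A = π(1.15)² = 4.15476 m².
Resultant F = γ·h_c·A = 9.81 × 2 × 4.15476 = 81.5164 kN.
I_c = πr⁴/4 = π × 1.15⁴/4 = 1.37367 m⁴.
Centre of pressure: y_p = y_c + I_c/(y_c·A) = 2 + 1.37367/(2 × 4.15476) = 2 + 0.165313 = 2.16531 m along the plane.

h_p = 2.17 m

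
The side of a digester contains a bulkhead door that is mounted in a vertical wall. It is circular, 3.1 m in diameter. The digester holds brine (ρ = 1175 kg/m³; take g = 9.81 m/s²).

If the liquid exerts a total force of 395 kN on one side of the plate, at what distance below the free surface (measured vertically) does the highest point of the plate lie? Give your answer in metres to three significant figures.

γ = ρg = 1175 × 9.81 / 1000 = 11.52675 kN/m³.
A = π(1.55)² = 7.54768 m².
From F = γ·h_c·A, the centroid depth is h_c = 395/(11.52675 × 7.54768) = 4.54022 m.
The centroid is at the centre, 1.55 m below the top of the plate, so the highest point sits at h_top = 4.54022 − 1.55 = 2.99022 m below the surface.

d_top ≈ 2.99 m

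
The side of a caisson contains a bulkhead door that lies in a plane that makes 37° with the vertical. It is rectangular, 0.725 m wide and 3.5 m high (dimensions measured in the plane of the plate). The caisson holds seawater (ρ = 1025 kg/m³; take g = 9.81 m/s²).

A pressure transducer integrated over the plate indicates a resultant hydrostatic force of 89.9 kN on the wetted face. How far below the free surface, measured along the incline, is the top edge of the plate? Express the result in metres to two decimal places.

y_top ≈ 2.66 m

γ = ρg = 1025 × 9.81 / 1000 = 10.05525 kN/m³.
A = 0.725 × 3.5 = 2.5375 m².
From F = γ·h_c·A, the centroid depth is h_c = 89.9/(10.05525 × 2.5375) = 3.52339 m.
The plate makes 37° with the vertical, i.e. θ = 90° − 37° = 53° to the horizontal. Measuring y along the incline from the free-surface line, vertical depth h = y·sinθ with sinθ = 0.798636.
Along the incline, y_c = h_c/sinθ = 3.52339/0.798636 = 4.41176 m.
The centroid lies 3.5/2 = 1.75 m below the top edge, so the top edge sits at y_top = 4.41176 − 1.75 = 2.66176 m along the incline.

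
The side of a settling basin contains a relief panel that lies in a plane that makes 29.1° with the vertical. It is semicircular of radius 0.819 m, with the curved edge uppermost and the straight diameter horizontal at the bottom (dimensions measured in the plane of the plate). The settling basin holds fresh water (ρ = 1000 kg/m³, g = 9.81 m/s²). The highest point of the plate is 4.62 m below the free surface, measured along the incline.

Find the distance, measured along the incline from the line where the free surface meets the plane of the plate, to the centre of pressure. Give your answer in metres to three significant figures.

y_p = 5.10 m

γ = ρg = 1000 × 9.81 = 9810 N/m³ = 9.81 kN/m³.
The plate makes 29.1° with the vertical, i.e. θ = 90° − 29.1° = 60.9° to the horizontal. Measuring y along the incline from the free-surface line, vertical depth h = y·sinθ with sinθ = 0.873772.
The centroid lies 4r/(3π) = 0.347594 m above the diameter, so r − 4r/(3π) = 0.819 − 0.347594 = 0.471406 m below the topmost point, so y_c = 4.62 + 0.471406 = 5.09141 m and h_c = 5.09141 × 0.873772 = 4.44873 m.
A = πr²/2 = π × 0.819²/2 = 1.05363 m².
Resultant F = γ·h_c·A = 9.81 × 4.44873 × 1.05363 = 45.9826 kN.
I_c = (π/8 − 8/(9π))·r⁴ = 0.109757 × 0.819⁴ = 0.0493819 m⁴.
Centre of pressure: y_p = y_c + I_c/(y_c·A) = 5.09141 + 0.0493819/(5.09141 × 1.05363) = 5.09141 + 0.00920538 = 5.10062 m along the plane.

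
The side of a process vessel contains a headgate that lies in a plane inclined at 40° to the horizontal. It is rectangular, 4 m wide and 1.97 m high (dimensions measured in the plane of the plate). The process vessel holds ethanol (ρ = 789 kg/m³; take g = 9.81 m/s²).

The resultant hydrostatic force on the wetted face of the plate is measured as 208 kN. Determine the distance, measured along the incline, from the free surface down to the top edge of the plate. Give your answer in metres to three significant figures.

y_top ≈ 4.32 m

γ = ρg = 789 × 9.81 / 1000 = 7.74009 kN/m³.
A = 4 × 1.97 = 7.88 m².
From F = γ·h_c·A, the centroid depth is h_c = 208/(7.74009 × 7.88) = 3.41029 m.
Let θ = 40° be the plate's angle to the horizontal; measure y along the incline from where the plane meets the free surface. Vertical depth h = y·sinθ with sinθ = 0.642788.
Along the incline, y_c = h_c/sinθ = 3.41029/0.642788 = 5.30547 m.
The centroid lies 1.97/2 = 0.985 m below the top edge, so the top edge sits at y_top = 5.30547 − 0.985 = 4.32047 m along the incline.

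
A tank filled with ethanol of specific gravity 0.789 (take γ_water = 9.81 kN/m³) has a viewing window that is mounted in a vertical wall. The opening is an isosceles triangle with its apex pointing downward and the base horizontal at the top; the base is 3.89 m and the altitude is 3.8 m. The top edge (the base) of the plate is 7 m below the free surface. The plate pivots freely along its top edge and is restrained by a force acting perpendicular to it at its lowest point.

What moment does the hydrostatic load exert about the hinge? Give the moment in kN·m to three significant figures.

γ = 0.789 × 9.81 = 7.74009 kN/m³.
With the apex down, the centroid sits h/3 = 3.8/3 = 1.26667 m below the base (the top edge), so the centroid depth is h_c = 7 + 1.26667 = 8.26667 m.
A = ½ × 3.89 × 3.8 = 7.391 m².
Resultant F = γ·h_c·A = 7.74009 × 8.26667 × 7.391 = 472.911 kN.
I_c = b·h³/36 = 3.89 × 3.8³/36 = 5.92922 m⁴.
Centre of pressure: y_p = y_c + I_c/(y_c·A) = 8.26667 + 5.92922/(8.26667 × 7.391) = 8.26667 + 0.0970429 = 8.36371 m along the plane.
The resultant acts 1.26667 + 0.0970429 = 1.36371 m (along the plate) below the hinge at the top edge, so the moment about the hinge is M = F × 1.36371 = 472.911 × 1.36371 = 644.913 kN·m.

M ≈ 645 kN·m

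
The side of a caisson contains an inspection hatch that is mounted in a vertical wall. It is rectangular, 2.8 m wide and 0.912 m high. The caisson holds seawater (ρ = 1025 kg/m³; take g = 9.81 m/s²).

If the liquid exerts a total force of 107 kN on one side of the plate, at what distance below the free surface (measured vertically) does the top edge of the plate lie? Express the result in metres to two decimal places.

d_top ≈ 3.71 m

γ = ρg = 1025 × 9.81 / 1000 = 10.05525 kN/m³.
A = 2.8 × 0.912 = 2.5536 m².
From F = γ·h_c·A, the centroid depth is h_c = 107/(10.05525 × 2.5536) = 4.16714 m.
The centroid lies 0.912/2 = 0.456 m below the top edge, so the top edge sits at h_top = 4.16714 − 0.456 = 3.71114 m below the surface.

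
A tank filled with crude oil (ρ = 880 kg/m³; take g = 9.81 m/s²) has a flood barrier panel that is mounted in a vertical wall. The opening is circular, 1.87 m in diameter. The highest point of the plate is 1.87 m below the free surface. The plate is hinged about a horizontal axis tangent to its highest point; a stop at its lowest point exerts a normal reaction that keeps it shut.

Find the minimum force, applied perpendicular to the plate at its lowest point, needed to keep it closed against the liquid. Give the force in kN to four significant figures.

γ = ρg = 880 × 9.81 / 1000 = 8.6328 kN/m³.
The centroid is at the centre, 0.935 m below the top of the plate, so the centroid depth is h_c = 1.87 + 0.935 = 2.805 m.
A = π(0.935)² = 2.74646 m².
Resultant F = γ·h_c·A = 8.6328 × 2.805 × 2.74646 = 66.5055 kN.
I_c = πr⁴/4 = π × 0.935⁴/4 = 0.600256 m⁴.
Centre of pressure: y_p = y_c + I_c/(y_c·A) = 2.805 + 0.600256/(2.805 × 2.74646) = 2.805 + 0.0779167 = 2.88292 m along the plane.
The resultant acts 0.935 + 0.0779167 = 1.01292 m (along the plate) below the hinge at the top edge, so the moment about the hinge is M = F × 1.01292 = 66.5055 × 1.01292 = 67.3648 kN·m.
A normal force at the bottom, 1.87 m from the hinge, must supply this moment: P = 67.3648/1.87 = 36.024 kN.

P ≈ 36.02 kN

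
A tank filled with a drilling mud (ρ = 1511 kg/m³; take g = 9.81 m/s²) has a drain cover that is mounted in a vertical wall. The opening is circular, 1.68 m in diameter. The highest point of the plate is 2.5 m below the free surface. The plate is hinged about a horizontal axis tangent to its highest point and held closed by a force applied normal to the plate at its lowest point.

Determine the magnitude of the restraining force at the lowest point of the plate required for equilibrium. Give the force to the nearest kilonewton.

γ = ρg = 1511 × 9.81 / 1000 = 14.82291 kN/m³.
The centroid is at the centre, 0.84 m below the top of the plate, so the centroid depth is h_c = 2.5 + 0.84 = 3.34 m.
A = π(0.84)² = 2.21671 m².
Resultant F = γ·h_c·A = 14.82291 × 3.34 × 2.21671 = 109.746 kN.
I_c = πr⁴/4 = π × 0.84⁴/4 = 0.391027 m⁴.
Centre of pressure: y_p = y_c + I_c/(y_c·A) = 3.34 + 0.391027/(3.34 × 2.21671) = 3.34 + 0.0528143 = 3.39281 m along the plane.
The resultant acts 0.84 + 0.0528143 = 0.892814 m (along the plate) below the hinge at the top edge, so the moment about the hinge is M = F × 0.892814 = 109.746 × 0.892814 = 97.9828 kN·m.
A normal force at the bottom, 1.68 m from the hinge, must supply this moment: P = 97.9828/1.68 = 58.3231 kN.

P ≈ 58 kN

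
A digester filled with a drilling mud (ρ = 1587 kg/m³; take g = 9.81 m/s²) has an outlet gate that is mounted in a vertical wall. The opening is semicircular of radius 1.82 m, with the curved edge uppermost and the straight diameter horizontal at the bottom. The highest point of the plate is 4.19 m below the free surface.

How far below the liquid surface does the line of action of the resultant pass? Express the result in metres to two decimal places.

h_p = 5.28 m

γ = ρg = 1587 × 9.81 / 1000 = 15.56847 kN/m³.
The centroid lies 4r/(3π) = 0.772432 m above the diameter, so r − 4r/(3π) = 1.82 − 0.772432 = 1.04757 m below the topmost point, so the centroid depth is h_c = 4.19 + 1.04757 = 5.23757 m.
A = πr²/2 = π × 1.82²/2 = 5.20311 m².
Resultant F = γ·h_c·A = 15.56847 × 5.23757 × 5.20311 = 424.267 kN.
I_c = (π/8 − 8/(9π))·r⁴ = 0.109757 × 1.82⁴ = 1.20425 m⁴.
Centre of pressure: y_p = y_c + I_c/(y_c·A) = 5.23757 + 1.20425/(5.23757 × 5.20311) = 5.23757 + 0.04419 = 5.28176 m along the plane.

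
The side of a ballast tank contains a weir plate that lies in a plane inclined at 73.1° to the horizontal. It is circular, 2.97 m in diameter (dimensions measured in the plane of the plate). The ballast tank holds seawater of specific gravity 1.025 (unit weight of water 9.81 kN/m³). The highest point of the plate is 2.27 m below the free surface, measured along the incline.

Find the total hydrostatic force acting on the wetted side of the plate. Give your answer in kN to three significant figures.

γ = 1.025 × 9.81 = 10.05525 kN/m³.
Let θ = 73.1° be the plate's angle to the horizontal; measure y along the incline from where the plane meets the free surface. Vertical depth h = y·sinθ with sinθ = 0.956814.
The centroid is at the centre, 1.485 m below the top of the plate, so y_c = 2.27 + 1.485 = 3.755 m and h_c = 3.755 × 0.956814 = 3.59284 m.
A = π(1.485)² = 6.92792 m².
Resultant F = γ·h_c·A = 10.05525 × 3.59284 × 6.92792 = 250.284 kN.

F ≈ 250 kN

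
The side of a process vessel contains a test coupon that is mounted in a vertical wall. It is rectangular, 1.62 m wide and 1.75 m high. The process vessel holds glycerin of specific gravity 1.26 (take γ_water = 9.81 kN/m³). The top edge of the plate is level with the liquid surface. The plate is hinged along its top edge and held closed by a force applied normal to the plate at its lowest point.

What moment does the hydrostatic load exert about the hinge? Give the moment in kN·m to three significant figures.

M ≈ 35.8 kN·m

γ = 1.26 × 9.81 = 12.3606 kN/m³.
The centroid lies 1.75/2 = 0.875 m below the top edge, so the centroid depth is h_c = 0.875 m.
A = 1.62 × 1.75 = 2.835 m².
Resultant F = γ·h_c·A = 12.3606 × 0.875 × 2.835 = 30.662 kN.
I_c = b·h³/12 = 1.62 × 1.75³/12 = 0.723516 m⁴.
Centre of pressure: y_p = y_c + I_c/(y_c·A) = 0.875 + 0.723516/(0.875 × 2.835) = 0.875 + 0.291667 = 1.16667 m along the plane.
The resultant acts 0.875 + 0.291667 = 1.16667 m (along the plate) below the hinge at the top edge, so the moment about the hinge is M = F × 1.16667 = 30.662 × 1.16667 = 35.7724 kN·m.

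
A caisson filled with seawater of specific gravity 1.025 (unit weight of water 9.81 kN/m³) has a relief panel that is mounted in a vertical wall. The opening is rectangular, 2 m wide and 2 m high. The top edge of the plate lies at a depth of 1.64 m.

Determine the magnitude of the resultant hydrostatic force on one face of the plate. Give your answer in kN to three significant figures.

F ≈ 106 kN

γ = 1.025 × 9.81 = 10.05525 kN/m³.
The centroid lies 2/2 = 1 m below the top edge, so the centroid depth is h_c = 1.64 + 1 = 2.64 m.
A = 2 × 2 = 4 m².
Resultant F = γ·h_c·A = 10.05525 × 2.64 × 4 = 106.183 kN.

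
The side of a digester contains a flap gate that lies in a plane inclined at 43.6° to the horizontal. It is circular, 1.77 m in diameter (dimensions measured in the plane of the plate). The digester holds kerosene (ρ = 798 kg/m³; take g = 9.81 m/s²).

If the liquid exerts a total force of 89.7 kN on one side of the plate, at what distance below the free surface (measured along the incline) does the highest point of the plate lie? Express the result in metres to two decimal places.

y_top ≈ 5.87 m

γ = ρg = 798 × 9.81 / 1000 = 7.82838 kN/m³.
A = π(0.885)² = 2.46057 m².
From F = γ·h_c·A, the centroid depth is h_c = 89.7/(7.82838 × 2.46057) = 4.65677 m.
Let θ = 43.6° be the plate's angle to the horizontal; measure y along the incline from where the plane meets the free surface. Vertical depth h = y·sinθ with sinθ = 0.689620.
Along the incline, y_c = h_c/sinθ = 4.65677/0.689620 = 6.75266 m.
The centroid is at the centre, 0.885 m below the top of the plate, so the highest point sits at y_top = 6.75266 − 0.885 = 5.86766 m along the incline.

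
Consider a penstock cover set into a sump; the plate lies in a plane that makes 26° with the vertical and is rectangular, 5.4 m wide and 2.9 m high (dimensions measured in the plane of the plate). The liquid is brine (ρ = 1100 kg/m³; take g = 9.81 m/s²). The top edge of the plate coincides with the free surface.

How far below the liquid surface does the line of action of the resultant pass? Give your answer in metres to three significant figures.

h_p = 1.74 m

γ = ρg = 1100 × 9.81 / 1000 = 10.791 kN/m³.
The plate makes 26° with the vertical, i.e. θ = 90° − 26° = 64° to the horizontal. Measuring y along the incline from the free-surface line, vertical depth h = y·sinθ with sinθ = 0.898794.
The centroid lies 2.9/2 = 1.45 m below the top edge, so y_c = 1.45 m and h_c = 1.45 × 0.898794 = 1.30325 m.
A = 5.4 × 2.9 = 15.66 m².
Resultant F = γ·h_c·A = 10.791 × 1.30325 × 15.66 = 220.232 kN.
I_c = b·h³/12 = 5.4 × 2.9³/12 = 10.9751 m⁴.
Centre of pressure: y_p = y_c + I_c/(y_c·A) = 1.45 + 10.9751/(1.45 × 15.66) = 1.45 + 0.483336 = 1.93334 m along the plane.
Vertically, h_p = y_p·sinθ = 1.93334 × 0.898794 = 1.73767 m.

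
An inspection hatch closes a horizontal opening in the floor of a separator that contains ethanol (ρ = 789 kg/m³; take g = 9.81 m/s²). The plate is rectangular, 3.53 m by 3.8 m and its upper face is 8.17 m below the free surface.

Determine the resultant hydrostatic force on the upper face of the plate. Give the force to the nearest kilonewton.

F ≈ 848 kN

γ = ρg = 789 × 9.81 / 1000 = 7.74009 kN/m³.
The plate is horizontal, so pressure is uniform at p = γ·h = 7.74009 × 8.17 = 63.2365 kN/m².
A = 3.53 × 3.8 = 13.414 m².
F = p·A = 63.2365 × 13.414 = 848.254 kN.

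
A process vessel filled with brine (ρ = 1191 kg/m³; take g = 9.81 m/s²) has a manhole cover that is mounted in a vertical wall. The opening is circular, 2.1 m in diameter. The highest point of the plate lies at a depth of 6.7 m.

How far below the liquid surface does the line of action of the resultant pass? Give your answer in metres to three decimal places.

h_p = 7.786 m

γ = ρg = 1191 × 9.81 / 1000 = 11.68371 kN/m³.
The centroid is at the centre, 1.05 m below the top of the plate, so the centroid depth is h_c = 6.7 + 1.05 = 7.75 m.
A = π(1.05)² = 3.46361 m².
Resultant F = γ·h_c·A = 11.68371 × 7.75 × 3.46361 = 313.626 kN.
I_c = πr⁴/4 = π × 1.05⁴/4 = 0.954656 m⁴.
Centre of pressure: y_p = y_c + I_c/(y_c·A) = 7.75 + 0.954656/(7.75 × 3.46361) = 7.75 + 0.0355645 = 7.78556 m along the plane.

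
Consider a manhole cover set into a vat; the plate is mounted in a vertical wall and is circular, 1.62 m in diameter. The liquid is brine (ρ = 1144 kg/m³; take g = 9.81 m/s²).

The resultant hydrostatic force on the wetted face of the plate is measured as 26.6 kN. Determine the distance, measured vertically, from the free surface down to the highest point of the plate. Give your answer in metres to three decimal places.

d_top ≈ 0.340 m

γ = ρg = 1144 × 9.81 / 1000 = 11.22264 kN/m³.
A = π(0.81)² = 2.0612 m².
From F = γ·h_c·A, the centroid depth is h_c = 26.6/(11.22264 × 2.0612) = 1.14992 m.
The centroid is at the centre, 0.81 m below the top of the plate, so the highest point sits at h_top = 1.14992 − 0.81 = 0.33992 m below the surface.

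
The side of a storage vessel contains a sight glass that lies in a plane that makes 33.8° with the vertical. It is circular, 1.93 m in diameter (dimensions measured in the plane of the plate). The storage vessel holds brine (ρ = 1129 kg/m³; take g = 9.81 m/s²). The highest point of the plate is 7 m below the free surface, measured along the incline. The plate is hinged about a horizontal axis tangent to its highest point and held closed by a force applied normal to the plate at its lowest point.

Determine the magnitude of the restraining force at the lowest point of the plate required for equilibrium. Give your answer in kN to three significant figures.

P ≈ 110 kN

γ = ρg = 1129 × 9.81 / 1000 = 11.07549 kN/m³.
The plate makes 33.8° with the vertical, i.e. θ = 90° − 33.8° = 56.2° to the horizontal. Measuring y along the incline from the free-surface line, vertical depth h = y·sinθ with sinθ = 0.830984.
The centroid is at the centre, 0.965 m below the top of the plate, so y_c = 7 + 0.965 = 7.965 m and h_c = 7.965 × 0.830984 = 6.61879 m.
A = π(0.965)² = 2.92553 m².
Resultant F = γ·h_c·A = 11.07549 × 6.61879 × 2.92553 = 214.46 kN.
I_c = πr⁴/4 = π × 0.965⁴/4 = 0.681082 m⁴.
Centre of pressure: y_p = y_c + I_c/(y_c·A) = 7.965 + 0.681082/(7.965 × 2.92553) = 7.965 + 0.0292287 = 7.99423 m along the plane.
The resultant acts 0.965 + 0.0292287 = 0.994229 m (along the plate) below the hinge at the top edge, so the moment about the hinge is M = F × 0.994229 = 214.46 × 0.994229 = 213.222 kN·m.
A normal force at the bottom, 1.93 m from the hinge, must supply this moment: P = 213.222/1.93 = 110.478 kN.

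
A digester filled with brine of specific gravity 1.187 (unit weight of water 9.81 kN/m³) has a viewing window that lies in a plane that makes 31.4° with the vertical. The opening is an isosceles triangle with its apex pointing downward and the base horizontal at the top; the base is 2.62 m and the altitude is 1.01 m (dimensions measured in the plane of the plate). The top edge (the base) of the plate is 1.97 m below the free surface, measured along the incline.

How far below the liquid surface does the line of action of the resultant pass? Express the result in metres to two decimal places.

γ = 1.187 × 9.81 = 11.64447 kN/m³.
The plate makes 31.4° with the vertical, i.e. θ = 90° − 31.4° = 58.6° to the horizontal. Measuring y along the incline from the free-surface line, vertical depth h = y·sinθ with sinθ = 0.853551.
With the apex down, the centroid sits h/3 = 1.01/3 = 0.336667 m below the base (the top edge), so y_c = 1.97 + 0.336667 = 2.30667 m and h_c = 2.30667 × 0.853551 = 1.96886 m.
A = ½ × 2.62 × 1.01 = 1.3231 m².
Resultant F = γ·h_c·A = 11.64447 × 1.96886 × 1.3231 = 30.3338 kN.
I_c = b·h³/36 = 2.62 × 1.01³/36 = 0.074983 m⁴.
Centre of pressure: y_p = y_c + I_c/(y_c·A) = 2.30667 + 0.074983/(2.30667 × 1.3231) = 2.30667 + 0.0245688 = 2.33124 m along the plane.
Vertically, h_p = y_p·sinθ = 2.33124 × 0.853551 = 1.98983 m.

h_p = 1.99 m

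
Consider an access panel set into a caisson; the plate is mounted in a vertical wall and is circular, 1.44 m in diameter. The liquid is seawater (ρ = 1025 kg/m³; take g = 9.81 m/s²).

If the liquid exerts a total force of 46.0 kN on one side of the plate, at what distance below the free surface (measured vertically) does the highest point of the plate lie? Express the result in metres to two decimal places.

γ = ρg = 1025 × 9.81 / 1000 = 10.05525 kN/m³.
A = π(0.72)² = 1.6286 m².
From F = γ·h_c·A, the centroid depth is h_c = 46.0/(10.05525 × 1.6286) = 2.80899 m.
The centroid is at the centre, 0.72 m below the top of the plate, so the highest point sits at h_top = 2.80899 − 0.72 = 2.08899 m below the surface.

d_top ≈ 2.09 m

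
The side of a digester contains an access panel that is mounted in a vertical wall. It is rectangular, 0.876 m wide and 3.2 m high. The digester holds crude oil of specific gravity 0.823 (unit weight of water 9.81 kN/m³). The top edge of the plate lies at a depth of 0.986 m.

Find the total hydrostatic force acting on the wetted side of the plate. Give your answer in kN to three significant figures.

F ≈ 58.5 kN

γ = 0.823 × 9.81 = 8.07363 kN/m³.
The centroid lies 3.2/2 = 1.6 m below the top edge, so the centroid depth is h_c = 0.986 + 1.6 = 2.586 m.
A = 0.876 × 3.2 = 2.8032 m².
Resultant F = γ·h_c·A = 8.07363 × 2.586 × 2.8032 = 58.5264 kN.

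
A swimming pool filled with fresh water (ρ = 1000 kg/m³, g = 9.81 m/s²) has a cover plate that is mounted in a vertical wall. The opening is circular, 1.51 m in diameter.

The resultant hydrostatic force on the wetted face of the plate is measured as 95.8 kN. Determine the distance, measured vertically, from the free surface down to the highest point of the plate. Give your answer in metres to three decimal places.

γ = ρg = 1000 × 9.81 = 9810 N/m³ = 9.81 kN/m³.
A = π(0.755)² = 1.79079 m².
From F = γ·h_c·A, the centroid depth is h_c = 95.8/(9.81 × 1.79079) = 5.45321 m.
The centroid is at the centre, 0.755 m below the top of the plate, so the highest point sits at h_top = 5.45321 − 0.755 = 4.69821 m below the surface.

d_top ≈ 4.698 m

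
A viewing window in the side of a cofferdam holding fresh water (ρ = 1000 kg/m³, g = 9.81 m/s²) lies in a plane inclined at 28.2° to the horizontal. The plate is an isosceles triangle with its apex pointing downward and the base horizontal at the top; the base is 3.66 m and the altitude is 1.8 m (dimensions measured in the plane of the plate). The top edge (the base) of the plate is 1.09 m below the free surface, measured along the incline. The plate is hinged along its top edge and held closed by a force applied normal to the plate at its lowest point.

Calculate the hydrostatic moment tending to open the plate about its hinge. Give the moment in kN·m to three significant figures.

γ = ρg = 1000 × 9.81 = 9810 N/m³ = 9.81 kN/m³.
Let θ = 28.2° be the plate's angle to the horizontal; measure y along the incline from where the plane meets the free surface. Vertical depth h = y·sinθ with sinθ = 0.472551.
With the apex down, the centroid sits h/3 = 1.8/3 = 0.6 m below the base (the top edge), so y_c = 1.09 + 0.6 = 1.69 m and h_c = 1.69 × 0.472551 = 0.798611 m.
A = ½ × 3.66 × 1.8 = 3.294 m².
Resultant F = γ·h_c·A = 9.81 × 0.798611 × 3.294 = 25.8064 kN.
I_c = b·h³/36 = 3.66 × 1.8³/36 = 0.59292 m⁴.
Centre of pressure: y_p = y_c + I_c/(y_c·A) = 1.69 + 0.59292/(1.69 × 3.294) = 1.69 + 0.106509 = 1.79651 m along the plane.
The resultant acts 0.6 + 0.106509 = 0.706509 m (along the plate) below the hinge at the top edge, so the moment about the hinge is M = F × 0.706509 = 25.8064 × 0.706509 = 18.2325 kN·m.

M ≈ 18.2 kN·m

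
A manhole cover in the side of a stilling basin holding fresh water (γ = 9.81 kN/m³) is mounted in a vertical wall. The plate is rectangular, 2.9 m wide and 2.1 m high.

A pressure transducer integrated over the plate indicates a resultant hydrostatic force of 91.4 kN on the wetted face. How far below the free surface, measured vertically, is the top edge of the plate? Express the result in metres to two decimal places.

d_top ≈ 0.48 m

γ = 9.81 kN/m³.
A = 2.9 × 2.1 = 6.09 m².
From F = γ·h_c·A, the centroid depth is h_c = 91.4/(9.81 × 6.09) = 1.52989 m.
The centroid lies 2.1/2 = 1.05 m below the top edge, so the top edge sits at h_top = 1.52989 − 1.05 = 0.47989 m below the surface.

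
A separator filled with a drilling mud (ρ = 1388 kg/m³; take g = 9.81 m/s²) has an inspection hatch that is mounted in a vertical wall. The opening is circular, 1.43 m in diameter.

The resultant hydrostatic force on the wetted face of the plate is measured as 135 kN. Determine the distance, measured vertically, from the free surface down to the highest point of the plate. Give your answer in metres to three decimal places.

d_top ≈ 5.458 m

γ = ρg = 1388 × 9.81 / 1000 = 13.61628 kN/m³.
A = π(0.715)² = 1.60606 m².
From F = γ·h_c·A, the centroid depth is h_c = 135/(13.61628 × 1.60606) = 6.17325 m.
The centroid is at the centre, 0.715 m below the top of the plate, so the highest point sits at h_top = 6.17325 − 0.715 = 5.45825 m below the surface.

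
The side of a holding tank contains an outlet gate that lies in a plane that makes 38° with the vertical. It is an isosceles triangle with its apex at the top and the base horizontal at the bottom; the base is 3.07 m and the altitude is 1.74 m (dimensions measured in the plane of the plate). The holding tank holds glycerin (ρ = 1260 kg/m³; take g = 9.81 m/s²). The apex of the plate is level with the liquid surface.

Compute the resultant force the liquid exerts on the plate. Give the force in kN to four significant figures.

γ = ρg = 1260 × 9.81 / 1000 = 12.3606 kN/m³.
The plate makes 38° with the vertical, i.e. θ = 90° − 38° = 52° to the horizontal. Measuring y along the incline from the free-surface line, vertical depth h = y·sinθ with sinθ = 0.788011.
With the apex up, the centroid sits 2h/3 = 2 × 1.74/3 = 1.16 m below the apex, so y_c = 1.16 m and h_c = 1.16 × 0.788011 = 0.914093 m.
A = ½ × 3.07 × 1.74 = 2.6709 m².
Resultant F = γ·h_c·A = 12.3606 × 0.914093 × 2.6709 = 30.1778 kN.

F ≈ 30.18 kN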